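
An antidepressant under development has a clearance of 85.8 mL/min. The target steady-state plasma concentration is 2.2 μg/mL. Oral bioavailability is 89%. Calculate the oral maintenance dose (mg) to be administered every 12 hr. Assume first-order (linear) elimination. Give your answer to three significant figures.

153 mg

CL = 85.8 mL/min × 60/1000 = 5.148 L/h
D = CL × Css × τ / F = 5.148 × 2.2 × 12 / 0.89 = 152.7 mg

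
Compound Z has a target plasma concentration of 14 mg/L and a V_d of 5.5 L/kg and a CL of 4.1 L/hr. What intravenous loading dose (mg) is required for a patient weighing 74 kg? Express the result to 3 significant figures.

5700 mg

Vd = 5.5 L/kg × 74 kg = 407.0 L
The loading dose fills Vd to the target concentration.
LD = Vd × C = 407.0 × 14.00 = 5698 mg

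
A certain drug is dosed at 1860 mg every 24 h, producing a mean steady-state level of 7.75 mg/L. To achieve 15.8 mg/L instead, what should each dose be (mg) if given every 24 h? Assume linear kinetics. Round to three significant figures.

3790 mg

For first-order elimination, Css ∝ F·D/(CL·τ); F and CL are unchanged, so Css ∝ D/τ.
D₂ = D₁ × (Css,target / Css,current) = 1860 × 15.8/7.75 = 3792 mg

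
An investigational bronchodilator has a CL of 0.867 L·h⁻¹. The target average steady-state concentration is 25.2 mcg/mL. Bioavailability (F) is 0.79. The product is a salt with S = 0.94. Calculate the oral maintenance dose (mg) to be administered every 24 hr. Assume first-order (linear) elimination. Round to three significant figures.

706 mg

At steady state, dose per interval replaces the amount cleared in that interval: F·S·D/τ = CL·Css.
D = CL × Css × τ / F / S = 0.8670 × 25.2 × 24 / 0.79 / 0.94 = 706.1 mg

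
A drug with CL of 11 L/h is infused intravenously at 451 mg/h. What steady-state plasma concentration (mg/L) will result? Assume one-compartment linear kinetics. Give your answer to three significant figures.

41.0 mg/L

Css = rate / CL = 451 / 11.00 = 41.00 mg/L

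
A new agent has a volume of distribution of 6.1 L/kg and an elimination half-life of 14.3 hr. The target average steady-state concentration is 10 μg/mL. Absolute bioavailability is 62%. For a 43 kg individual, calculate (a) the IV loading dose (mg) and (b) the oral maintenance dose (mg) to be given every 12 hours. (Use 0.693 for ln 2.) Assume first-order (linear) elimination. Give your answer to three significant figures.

(a) 2620 mg; (b) 2460 mg

Total Vd = 6.1 × 43 = 262.3 L
LD = Vd × C = 262.3 × 10 = 2623 mg
CL = 0.693 × Vd / t½ = 0.693 × 262.3 / 14.3 = 12.71 L/h
D = CL × Css × τ / F = 12.71 × 10 × 12 / 0.62 = 2460 mg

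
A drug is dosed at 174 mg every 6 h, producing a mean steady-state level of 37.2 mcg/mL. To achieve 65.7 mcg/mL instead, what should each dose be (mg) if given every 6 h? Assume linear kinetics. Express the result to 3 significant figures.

For first-order elimination, Css ∝ F·D/(CL·τ); F and CL are unchanged, so Css ∝ D/τ.
D₂ = D₁ × (Css,target / Css,current) = 174 × 65.7/37.2 = 307.3 mg

307 mg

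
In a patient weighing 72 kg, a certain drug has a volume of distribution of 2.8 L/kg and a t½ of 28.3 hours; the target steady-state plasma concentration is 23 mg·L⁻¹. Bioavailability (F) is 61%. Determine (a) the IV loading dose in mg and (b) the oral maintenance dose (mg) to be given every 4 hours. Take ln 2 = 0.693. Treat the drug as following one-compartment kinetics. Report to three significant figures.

Vd = 2.8 L/kg × 72 kg = 201.6 L
LD = Vd × C = 201.6 × 23 = 4637 mg
CL = 0.693 × Vd / t½ = 0.693 × 201.6 / 28.3 = 4.937 L/h
D = CL × Css × τ / F = 4.937 × 23 × 4 / 0.61 = 744.6 mg

(a) 4640 mg; (b) 745 mg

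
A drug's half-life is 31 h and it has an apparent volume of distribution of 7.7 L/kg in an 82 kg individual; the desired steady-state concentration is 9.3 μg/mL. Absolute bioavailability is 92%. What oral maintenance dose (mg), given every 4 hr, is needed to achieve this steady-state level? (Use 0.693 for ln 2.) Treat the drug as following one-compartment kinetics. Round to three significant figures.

Vd = 7.7 L/kg × 82 kg = 631.4 L
k = 0.693/31 = 0.02235 h⁻¹, so CL = k·Vd = 0.02235 × 631.4 = 14.11 L/h
D = CL × Css × τ / F = 14.11 × 9.3 × 4 / 0.92 = 570.5 mg

571 mg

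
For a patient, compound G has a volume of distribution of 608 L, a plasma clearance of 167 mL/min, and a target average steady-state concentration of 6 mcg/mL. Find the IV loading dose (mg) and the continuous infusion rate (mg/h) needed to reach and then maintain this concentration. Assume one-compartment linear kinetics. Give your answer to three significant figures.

Loading: fill Vd to C_target → 608.0 L × 6 mg/L = 3648 mg
CL = 167 mL/min × 60/1000 = 10.02 L/h
Maintenance infusion rate = CL × Css = 10.02 × 6 = 60.12 mg/h

(a) 3650 mg; (b) 60.1 mg/h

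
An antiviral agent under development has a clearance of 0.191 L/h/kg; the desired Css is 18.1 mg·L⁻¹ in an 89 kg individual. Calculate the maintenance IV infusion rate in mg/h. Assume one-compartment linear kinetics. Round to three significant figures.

CL = 0.191 L/h/kg × 89 kg = 17.00 L/h
At steady state, infusion rate equals elimination rate: rate in = CL × Css.
Infusion rate = CL · Css = 17.00 L/h × 18.1 mg/L = 307.7 mg/h

308 mg/h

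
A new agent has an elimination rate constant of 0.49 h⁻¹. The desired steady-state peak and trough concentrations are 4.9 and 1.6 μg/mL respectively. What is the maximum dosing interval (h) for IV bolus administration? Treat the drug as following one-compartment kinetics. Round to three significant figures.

Between IV bolus doses, concentration decays as C = C₀·e^(−kτ), so C_peak/C_trough = e^(kτ).
τ_max = ln(C_peak/C_trough) / k = ln(4.9/1.6) / 0.4900 = 1.119 / 0.4900 = 2.284 h

2.28 h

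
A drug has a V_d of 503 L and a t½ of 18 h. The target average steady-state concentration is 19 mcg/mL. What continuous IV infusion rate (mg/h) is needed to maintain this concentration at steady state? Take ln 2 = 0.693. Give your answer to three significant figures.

k = 0.693/18 = 0.03850 h⁻¹, so CL = k·Vd = 0.03850 × 503.0 = 19.37 L/h
Infusion rate = CL × Css = 19.37 × 19 = 368.0 mg/h

368 mg/h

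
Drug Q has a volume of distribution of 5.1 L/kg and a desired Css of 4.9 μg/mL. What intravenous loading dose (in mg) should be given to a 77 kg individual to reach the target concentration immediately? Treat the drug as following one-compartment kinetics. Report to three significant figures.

1920 mg

Vd = 5.1 L/kg × 77 kg = 392.7 L
LD = Vd × C = 392.7 × 4.900 = 1924 mg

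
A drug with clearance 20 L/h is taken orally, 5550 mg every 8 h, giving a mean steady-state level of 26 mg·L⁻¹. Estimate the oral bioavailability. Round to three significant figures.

F·D/τ = CL·Css at steady state → F = CL·Css·τ / D.
F = 20 × 26 × 8 / 5550 = 0.750

0.750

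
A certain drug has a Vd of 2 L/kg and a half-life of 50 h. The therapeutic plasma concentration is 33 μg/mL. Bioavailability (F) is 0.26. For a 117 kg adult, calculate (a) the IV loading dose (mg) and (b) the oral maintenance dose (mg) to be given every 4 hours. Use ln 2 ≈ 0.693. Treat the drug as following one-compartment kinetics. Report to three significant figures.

Vd(total) = 117 kg × 2 L/kg = 234.0 L
LD = Vd × C = 234.0 × 33 = 7722 mg
CL = 0.693 × Vd / t½ = 0.693 × 234.0 / 50 = 3.243 L/h
D = CL × Css × τ / F = 3.243 × 33 × 4 / 0.26 = 1646 mg

(a) 7720 mg; (b) 1650 mg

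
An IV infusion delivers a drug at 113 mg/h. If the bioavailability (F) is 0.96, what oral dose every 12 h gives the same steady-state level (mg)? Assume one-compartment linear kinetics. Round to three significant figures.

1410 mg

To maintain the same Css, the systemic dosing rate must be unchanged: F·D/τ = infusion rate.
D = rate × τ / F = 113 × 12 / 0.96 = 1413 mg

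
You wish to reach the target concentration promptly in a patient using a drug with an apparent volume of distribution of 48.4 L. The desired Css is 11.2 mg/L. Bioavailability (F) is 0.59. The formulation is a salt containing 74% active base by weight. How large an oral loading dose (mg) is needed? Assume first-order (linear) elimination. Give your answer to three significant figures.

LD = Vd × C / F / S = 48.40 × 11.20 / 0.59 / 0.74 = 1242 mg

1240 mg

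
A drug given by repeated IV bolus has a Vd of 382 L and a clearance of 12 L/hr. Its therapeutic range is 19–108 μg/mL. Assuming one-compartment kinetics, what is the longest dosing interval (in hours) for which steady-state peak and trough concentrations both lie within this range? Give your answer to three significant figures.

k = CL / Vd = 12.00 / 382.0 = 0.03141 h⁻¹
Between IV bolus doses, concentration decays as C = C₀·e^(−kτ), so C_peak/C_trough = e^(kτ).
τ_max = ln(C_peak/C_trough) / k = ln(108/19) / 0.03141 = 1.738 / 0.03141 = 55.33 h

55.3 h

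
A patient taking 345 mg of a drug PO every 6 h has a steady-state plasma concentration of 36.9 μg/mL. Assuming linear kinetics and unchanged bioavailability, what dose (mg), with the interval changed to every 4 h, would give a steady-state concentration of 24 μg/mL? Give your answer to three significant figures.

150 mg

With linear kinetics, Css is proportional to dose rate (D/τ) at fixed clearance.
D₂ = D₁ × (Css,target / Css,current) × (τ₂/τ₁) = 345 × (24/36.9) × (4/6) = 149.6 mg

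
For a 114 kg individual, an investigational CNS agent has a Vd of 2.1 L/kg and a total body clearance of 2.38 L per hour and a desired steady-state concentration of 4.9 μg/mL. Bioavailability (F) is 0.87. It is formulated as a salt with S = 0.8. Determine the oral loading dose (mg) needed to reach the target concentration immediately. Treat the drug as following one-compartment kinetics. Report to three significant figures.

Vd(total) = 114 kg × 2.1 L/kg = 239.4 L
The loading dose fills Vd to the target concentration.
LD = Vd × C / F / S = 239.4 × 4.900 / 0.87 / 0.8 = 1685 mg

1690 mg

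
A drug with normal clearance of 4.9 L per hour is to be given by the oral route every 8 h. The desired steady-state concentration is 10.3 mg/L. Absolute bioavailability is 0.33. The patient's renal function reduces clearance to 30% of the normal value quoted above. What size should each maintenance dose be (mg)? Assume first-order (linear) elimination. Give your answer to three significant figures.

Patient clearance = 0.3 × 4.900 = 1.470 L/h
At steady state, dose per interval replaces the amount cleared in that interval: F·D/τ = CL·Css.
D = CL × Css × τ / F = 1.470 × 10.3 × 8 / 0.33 = 367.1 mg

367 mg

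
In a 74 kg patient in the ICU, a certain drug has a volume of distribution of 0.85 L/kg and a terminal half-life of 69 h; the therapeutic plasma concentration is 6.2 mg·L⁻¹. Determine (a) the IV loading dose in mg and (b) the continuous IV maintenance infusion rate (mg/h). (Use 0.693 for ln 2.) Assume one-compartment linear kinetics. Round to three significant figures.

Total Vd = 0.85 × 74 = 62.90 L
LD = Vd × C = 62.90 × 6.2 = 390.0 mg
CL = 0.693 × Vd / t½ = 0.693 × 62.90 / 69 = 0.6317 L/h
Infusion rate = CL × Css = 0.6317 × 6.2 = 3.917 mg/h

(a) 390 mg; (b) 3.92 mg/h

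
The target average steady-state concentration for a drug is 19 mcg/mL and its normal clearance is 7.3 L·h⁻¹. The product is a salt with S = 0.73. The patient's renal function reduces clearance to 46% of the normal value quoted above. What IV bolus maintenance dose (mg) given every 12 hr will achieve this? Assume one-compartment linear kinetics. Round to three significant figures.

1050 mg

Patient clearance = 0.46 × 7.300 = 3.358 L/h
D = CL × Css × τ / S = 3.358 × 19 × 12 / 0.73 = 1049 mg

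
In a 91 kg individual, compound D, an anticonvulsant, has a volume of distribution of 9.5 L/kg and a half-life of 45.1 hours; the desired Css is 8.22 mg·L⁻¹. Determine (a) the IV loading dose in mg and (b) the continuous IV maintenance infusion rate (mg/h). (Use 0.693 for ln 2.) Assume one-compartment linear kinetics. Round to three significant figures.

Vd = 9.5 L/kg × 91 kg = 864.5 L
LD = Vd × C = 864.5 × 8.22 = 7106 mg
CL = 0.693 × Vd / t½ = 0.693 × 864.5 / 45.1 = 13.28 L/h
Infusion rate = CL × Css = 13.28 × 8.22 = 109.2 mg/h

(a) 7110 mg; (b) 109 mg/h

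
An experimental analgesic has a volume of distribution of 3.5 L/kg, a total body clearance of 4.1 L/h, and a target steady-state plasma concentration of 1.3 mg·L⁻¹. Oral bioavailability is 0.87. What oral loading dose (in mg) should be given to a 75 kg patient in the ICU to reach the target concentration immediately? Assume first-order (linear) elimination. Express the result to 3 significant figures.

392 mg

Vd(total) = 75 kg × 3.5 L/kg = 262.5 L
LD = Vd × C / F = 262.5 × 1.300 / 0.87 = 392.2 mg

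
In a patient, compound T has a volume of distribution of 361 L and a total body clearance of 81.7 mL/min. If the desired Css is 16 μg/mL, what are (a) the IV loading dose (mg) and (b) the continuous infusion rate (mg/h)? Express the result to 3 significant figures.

Loading: fill Vd to C_target → 361.0 L × 16 mg/L = 5776 mg
CL = 81.7 mL/min × 60/1000 = 4.902 L/h
Infusion rate = 4.902 L/h × 16 mg/L = 78.43 mg/h

(a) 5780 mg; (b) 78.4 mg/h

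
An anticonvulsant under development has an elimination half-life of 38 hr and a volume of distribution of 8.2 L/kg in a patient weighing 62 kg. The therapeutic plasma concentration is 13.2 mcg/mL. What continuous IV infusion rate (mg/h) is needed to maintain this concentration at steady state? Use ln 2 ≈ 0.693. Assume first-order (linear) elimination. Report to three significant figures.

122 mg/h

Vd(total) = 62 kg × 8.2 L/kg = 508.4 L
CL = 0.693 × Vd / t½ = 0.693 × 508.4 / 38 = 9.272 L/h
Infusion rate = CL × Css = 9.272 × 13.2 = 122.4 mg/h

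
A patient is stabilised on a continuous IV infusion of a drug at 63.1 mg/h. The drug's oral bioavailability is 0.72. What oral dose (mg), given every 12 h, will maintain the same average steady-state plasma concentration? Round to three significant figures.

To maintain the same Css, the systemic dosing rate must be unchanged: F·D/τ = infusion rate.
D = rate × τ / F = 63.1 × 12 / 0.72 = 1052 mg

1050 mg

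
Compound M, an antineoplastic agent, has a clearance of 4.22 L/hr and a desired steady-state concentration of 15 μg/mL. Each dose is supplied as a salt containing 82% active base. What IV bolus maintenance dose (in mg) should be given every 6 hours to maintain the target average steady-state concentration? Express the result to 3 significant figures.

463 mg

At steady state, dose per interval replaces the amount cleared in that interval: S·D/τ = CL·Css.
D = CL × Css × τ / S = 4.220 × 15 × 6 / 0.82 = 463.2 mg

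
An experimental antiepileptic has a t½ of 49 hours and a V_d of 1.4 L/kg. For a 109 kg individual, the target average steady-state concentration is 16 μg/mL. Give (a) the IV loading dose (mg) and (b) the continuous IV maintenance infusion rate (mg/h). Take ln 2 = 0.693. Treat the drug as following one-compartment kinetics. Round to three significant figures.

Total Vd = 1.4 × 109 = 152.6 L
LD = Vd × C = 152.6 × 16 = 2442 mg
CL = 0.693 × Vd / t½ = 0.693 × 152.6 / 49 = 2.158 L/h
Infusion rate = CL × Css = 2.158 × 16 = 34.53 mg/h

(a) 2440 mg; (b) 34.5 mg/h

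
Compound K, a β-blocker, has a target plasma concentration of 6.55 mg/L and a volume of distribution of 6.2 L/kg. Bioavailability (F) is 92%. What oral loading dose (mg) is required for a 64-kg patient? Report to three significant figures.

2830 mg

Vd = 6.2 L/kg × 64 kg = 396.8 L
The loading dose fills Vd to the target concentration.
LD = Vd × C / F = 396.8 × 6.550 / 0.92 = 2825 mg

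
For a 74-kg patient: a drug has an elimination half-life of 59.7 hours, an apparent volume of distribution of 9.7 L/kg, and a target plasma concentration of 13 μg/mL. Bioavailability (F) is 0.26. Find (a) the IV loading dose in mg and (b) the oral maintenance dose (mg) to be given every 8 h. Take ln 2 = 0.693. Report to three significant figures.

(a) 9330 mg; (b) 3330 mg

Total Vd = 9.7 × 74 = 717.8 L
LD = Vd × C = 717.8 × 13 = 9331 mg
CL = 0.693 × Vd / t½ = 0.693 × 717.8 / 59.7 = 8.332 L/h
D = CL × Css × τ / F = 8.332 × 13 × 8 / 0.26 = 3333 mg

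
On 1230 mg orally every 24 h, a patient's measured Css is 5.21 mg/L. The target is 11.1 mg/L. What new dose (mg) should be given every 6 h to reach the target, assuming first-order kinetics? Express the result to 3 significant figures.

655 mg

With linear kinetics, Css is proportional to dose rate (D/τ) at fixed clearance.
D₂ = D₁ × (Css,target / Css,current) × (τ₂/τ₁) = 1230 × (11.1/5.21) × (6/24) = 655.1 mg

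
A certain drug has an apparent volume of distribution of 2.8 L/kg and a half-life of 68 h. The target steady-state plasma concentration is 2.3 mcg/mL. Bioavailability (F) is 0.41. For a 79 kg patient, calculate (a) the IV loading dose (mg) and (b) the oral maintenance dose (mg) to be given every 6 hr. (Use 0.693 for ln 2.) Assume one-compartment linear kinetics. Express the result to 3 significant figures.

Total Vd = 2.8 × 79 = 221.2 L
LD = Vd × C = 221.2 × 2.3 = 508.8 mg
CL = 0.693 × Vd / t½ = 0.693 × 221.2 / 68 = 2.254 L/h
D = CL × Css × τ / F = 2.254 × 2.3 × 6 / 0.41 = 75.87 mg

(a) 509 mg; (b) 75.9 mg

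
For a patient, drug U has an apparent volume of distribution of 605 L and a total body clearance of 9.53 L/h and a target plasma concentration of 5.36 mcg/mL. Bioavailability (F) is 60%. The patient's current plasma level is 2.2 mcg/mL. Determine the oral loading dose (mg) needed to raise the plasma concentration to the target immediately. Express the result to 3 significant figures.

3190 mg

LD is governed by Vd — clearance does not enter the loading-dose calculation.
Concentration deficit ΔC = 5.36 − 2.2 = 3.160 mg/L
LD = Vd × ΔC / F = 605.0 × 3.160 / 0.6 = 3186 mg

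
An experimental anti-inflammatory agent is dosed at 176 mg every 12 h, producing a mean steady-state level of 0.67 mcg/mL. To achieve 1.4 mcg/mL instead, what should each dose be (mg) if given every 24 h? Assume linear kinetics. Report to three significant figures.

736 mg

For first-order elimination, Css ∝ F·D/(CL·τ); F and CL are unchanged, so Css ∝ D/τ.
D₂ = D₁ × (Css,target / Css,current) × (τ₂/τ₁) = 176 × (1.4/0.67) × (24/12) = 735.5 mg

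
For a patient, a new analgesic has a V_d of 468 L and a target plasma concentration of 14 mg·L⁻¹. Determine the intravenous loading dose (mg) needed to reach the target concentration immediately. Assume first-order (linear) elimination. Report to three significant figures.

6550 mg

The loading dose fills Vd to the target concentration.
LD = Vd × C = 468.0 × 14.00 = 6552 mg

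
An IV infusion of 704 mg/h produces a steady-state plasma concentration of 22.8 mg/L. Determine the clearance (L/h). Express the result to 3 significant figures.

30.9 L/h

At steady state, infusion rate = CL × Css, so CL = rate / Css.
CL = 704 / 22.8 = 30.88 L/h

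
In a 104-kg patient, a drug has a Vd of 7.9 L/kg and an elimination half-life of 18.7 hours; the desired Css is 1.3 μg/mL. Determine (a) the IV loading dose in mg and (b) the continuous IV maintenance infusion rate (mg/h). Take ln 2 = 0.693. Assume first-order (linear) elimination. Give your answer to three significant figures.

Total Vd = 7.9 × 104 = 821.6 L
LD = Vd × C = 821.6 × 1.3 = 1068 mg
CL = 0.693 × Vd / t½ = 0.693 × 821.6 / 18.7 = 30.45 L/h
Infusion rate = CL × Css = 30.45 × 1.3 = 39.59 mg/h

(a) 1070 mg; (b) 39.6 mg/h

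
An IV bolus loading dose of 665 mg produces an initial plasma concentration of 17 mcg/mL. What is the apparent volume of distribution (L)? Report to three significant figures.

Immediately after an IV bolus, C₀ = Dose / Vd, so Vd = Dose / C₀.
Vd = 665 / 17 = 39.12 L

39.1 L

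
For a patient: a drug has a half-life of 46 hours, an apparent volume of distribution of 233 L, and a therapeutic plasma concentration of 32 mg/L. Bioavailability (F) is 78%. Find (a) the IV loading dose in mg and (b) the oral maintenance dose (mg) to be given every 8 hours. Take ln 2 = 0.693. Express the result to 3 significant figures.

(a) 7460 mg; (b) 1150 mg

LD = Vd × C = 233.0 × 32 = 7456 mg
CL = 0.693 × Vd / t½ = 0.693 × 233.0 / 46 = 3.510 L/h
D = CL × Css × τ / F = 3.510 × 32 × 8 / 0.78 = 1152 mg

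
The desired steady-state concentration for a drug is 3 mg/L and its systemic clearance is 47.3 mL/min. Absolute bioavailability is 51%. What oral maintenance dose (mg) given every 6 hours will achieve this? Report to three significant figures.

100 mg

Convert clearance: 47.3 mL/min × 60 min/h ÷ 1000 mL/L = 2.838 L/h
At steady state, dose per interval replaces the amount cleared in that interval: F·D/τ = CL·Css.
D = CL × Css × τ / F = 2.838 × 3 × 6 / 0.51 = 100.2 mg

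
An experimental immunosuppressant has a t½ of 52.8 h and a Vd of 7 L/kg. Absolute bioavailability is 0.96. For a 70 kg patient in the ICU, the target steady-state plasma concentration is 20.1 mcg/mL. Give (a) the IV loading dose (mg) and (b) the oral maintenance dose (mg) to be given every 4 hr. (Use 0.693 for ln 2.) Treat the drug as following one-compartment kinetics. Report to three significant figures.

Vd(total) = 70 kg × 7 L/kg = 490.0 L
LD = Vd × C = 490.0 × 20.1 = 9849 mg
CL = 0.693 × Vd / t½ = 0.693 × 490.0 / 52.8 = 6.431 L/h
D = CL × Css × τ / F = 6.431 × 20.1 × 4 / 0.96 = 538.6 mg

(a) 9850 mg; (b) 539 mg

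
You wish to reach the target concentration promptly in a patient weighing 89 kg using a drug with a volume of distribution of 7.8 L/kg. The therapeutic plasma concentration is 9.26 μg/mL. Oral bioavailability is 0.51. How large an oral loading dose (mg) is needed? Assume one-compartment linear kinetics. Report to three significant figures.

12600 mg

Total Vd = 7.8 × 89 = 694.2 L
LD = Vd × C / F = 694.2 × 9.260 / 0.51 = 12600 mg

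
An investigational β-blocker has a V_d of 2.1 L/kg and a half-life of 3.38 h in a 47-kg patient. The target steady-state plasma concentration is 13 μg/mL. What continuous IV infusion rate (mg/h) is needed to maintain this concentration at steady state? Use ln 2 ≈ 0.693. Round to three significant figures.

263 mg/h

Total Vd = 2.1 × 47 = 98.70 L
CL = 0.693 × Vd / t½ = 0.693 × 98.70 / 3.38 = 20.24 L/h
Infusion rate = CL × Css = 20.24 × 13 = 263.1 mg/h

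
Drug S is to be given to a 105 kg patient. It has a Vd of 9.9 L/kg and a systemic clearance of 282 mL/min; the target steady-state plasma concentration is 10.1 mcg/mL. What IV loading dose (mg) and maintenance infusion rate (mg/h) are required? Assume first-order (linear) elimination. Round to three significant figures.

(a) 10500 mg; (b) 171 mg/h

Total Vd = 9.9 × 105 = 1040 L
LD = Vd · C_target = 1040 × 10.1 = 10500 mg
CL = 282 mL/min × 60/1000 = 16.92 L/h
Infusion rate = 16.92 L/h × 10.1 mg/L = 170.9 mg/h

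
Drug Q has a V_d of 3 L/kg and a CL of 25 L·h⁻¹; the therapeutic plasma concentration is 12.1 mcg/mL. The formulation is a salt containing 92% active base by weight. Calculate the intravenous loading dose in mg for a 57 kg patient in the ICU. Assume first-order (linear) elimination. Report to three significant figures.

Vd = 3 L/kg × 57 kg = 171.0 L
LD = Vd × C / S = 171.0 × 12.10 / 0.92 = 2249 mg

2250 mg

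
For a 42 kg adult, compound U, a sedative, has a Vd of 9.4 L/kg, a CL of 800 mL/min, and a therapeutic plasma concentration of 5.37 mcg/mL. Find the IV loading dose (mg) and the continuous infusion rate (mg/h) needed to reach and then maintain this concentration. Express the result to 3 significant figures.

(a) 2120 mg; (b) 258 mg/h

Vd(total) = 42 kg × 9.4 L/kg = 394.8 L
LD = Vd · C_target = 394.8 × 5.37 = 2120 mg
CL = 800 mL/min = 800 × 0.06 = 48.00 L/h
Maintenance infusion rate = CL × Css = 48.00 × 5.37 = 257.8 mg/h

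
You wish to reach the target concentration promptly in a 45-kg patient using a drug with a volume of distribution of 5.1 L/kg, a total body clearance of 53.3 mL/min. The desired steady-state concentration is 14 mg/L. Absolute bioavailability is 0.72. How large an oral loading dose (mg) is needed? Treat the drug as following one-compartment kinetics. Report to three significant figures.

Total Vd = 5.1 × 45 = 229.5 L
LD = Vd × C / F = 229.5 × 14.00 / 0.72 = 4463 mg

4460 mg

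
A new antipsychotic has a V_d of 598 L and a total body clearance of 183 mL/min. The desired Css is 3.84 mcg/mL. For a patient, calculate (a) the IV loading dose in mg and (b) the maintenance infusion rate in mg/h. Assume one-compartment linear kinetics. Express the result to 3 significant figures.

(a) 2300 mg; (b) 42.2 mg/h

Loading: fill Vd to C_target → 598.0 L × 3.84 mg/L = 2296 mg
Convert clearance: 183 mL/min × 60 min/h ÷ 1000 mL/L = 10.98 L/h
Infusion rate = 10.98 L/h × 3.84 mg/L = 42.16 mg/h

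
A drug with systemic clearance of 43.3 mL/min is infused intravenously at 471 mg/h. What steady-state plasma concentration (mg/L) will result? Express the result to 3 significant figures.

CL = 43.3 mL/min = 43.3 × 0.06 = 2.598 L/h
Css = rate / CL = 471 / 2.598 = 181.3 mg/L

181 mg/L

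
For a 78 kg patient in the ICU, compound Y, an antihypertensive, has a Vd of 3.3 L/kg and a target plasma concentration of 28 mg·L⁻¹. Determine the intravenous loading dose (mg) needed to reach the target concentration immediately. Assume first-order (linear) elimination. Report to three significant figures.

Vd(total) = 78 kg × 3.3 L/kg = 257.4 L
The loading dose fills Vd to the target concentration.
LD = Vd × C = 257.4 × 28.00 = 7207 mg

7210 mg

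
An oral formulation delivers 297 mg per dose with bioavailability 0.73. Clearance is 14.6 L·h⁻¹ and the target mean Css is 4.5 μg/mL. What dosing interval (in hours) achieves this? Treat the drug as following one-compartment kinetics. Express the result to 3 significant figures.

F·D/τ = CL·Css → τ = F·D / (CL·Css).
τ = 0.73 × 297 / (14.6 × 4.5) = 3.300 h

3.30 h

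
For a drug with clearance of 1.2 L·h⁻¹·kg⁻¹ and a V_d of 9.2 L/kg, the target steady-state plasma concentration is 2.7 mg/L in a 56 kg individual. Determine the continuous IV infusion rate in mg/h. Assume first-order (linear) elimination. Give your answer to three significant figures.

CL = 1.2 L·h⁻¹·kg⁻¹ × 56 kg = 67.20 L/h
R₀ = 67.20 × 2.7 = 181.4 mg/h

181 mg/h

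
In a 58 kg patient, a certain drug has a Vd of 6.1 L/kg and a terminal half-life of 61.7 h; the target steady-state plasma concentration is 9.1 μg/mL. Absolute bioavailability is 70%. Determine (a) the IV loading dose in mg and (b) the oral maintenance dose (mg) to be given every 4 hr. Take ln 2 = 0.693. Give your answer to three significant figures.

(a) 3220 mg; (b) 207 mg

Vd(total) = 58 kg × 6.1 L/kg = 353.8 L
LD = Vd × C = 353.8 × 9.1 = 3220 mg
CL = 0.693 × Vd / t½ = 0.693 × 353.8 / 61.7 = 3.974 L/h
D = CL × Css × τ / F = 3.974 × 9.1 × 4 / 0.7 = 206.6 mg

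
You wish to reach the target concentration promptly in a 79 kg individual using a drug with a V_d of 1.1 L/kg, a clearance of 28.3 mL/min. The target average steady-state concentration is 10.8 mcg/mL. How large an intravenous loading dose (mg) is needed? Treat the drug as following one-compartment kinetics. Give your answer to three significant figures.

Vd = 1.1 L/kg × 79 kg = 86.90 L
LD = Vd × C = 86.90 × 10.80 = 938.5 mg

939 mg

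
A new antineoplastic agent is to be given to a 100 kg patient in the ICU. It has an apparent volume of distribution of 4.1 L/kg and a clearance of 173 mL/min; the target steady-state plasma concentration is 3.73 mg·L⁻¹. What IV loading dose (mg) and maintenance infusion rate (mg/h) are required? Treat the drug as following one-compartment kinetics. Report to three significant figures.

Total Vd = 4.1 × 100 = 410.0 L
Loading: fill Vd to C_target → 410.0 L × 3.73 mg/L = 1529 mg
CL = 173 mL/min × 60/1000 = 10.38 L/h
Maintenance: replace elimination → rate = CL × Css = 10.38 × 3.73 = 38.72 mg/h

(a) 1530 mg; (b) 38.7 mg/h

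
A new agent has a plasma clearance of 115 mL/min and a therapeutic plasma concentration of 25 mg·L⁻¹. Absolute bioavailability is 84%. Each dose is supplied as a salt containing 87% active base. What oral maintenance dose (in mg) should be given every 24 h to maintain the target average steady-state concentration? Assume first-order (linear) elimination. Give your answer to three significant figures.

CL = 115 mL/min × 60/1000 = 6.900 L/h
D = CL × Css × τ / F / S = 6.900 × 25 × 24 / 0.84 / 0.87 = 5665 mg

5670 mg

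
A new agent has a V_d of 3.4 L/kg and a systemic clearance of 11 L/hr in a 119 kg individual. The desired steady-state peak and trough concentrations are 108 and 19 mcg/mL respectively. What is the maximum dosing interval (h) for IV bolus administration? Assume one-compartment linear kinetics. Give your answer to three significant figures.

Vd = 3.4 L/kg × 119 kg = 404.6 L
k = CL / Vd = 11.00 / 404.6 = 0.02719 h⁻¹
Between IV bolus doses, concentration decays as C = C₀·e^(−kτ), so C_peak/C_trough = e^(kτ).
τ_max = ln(C_peak/C_trough) / k = ln(108/19) / 0.02719 = 1.738 / 0.02719 = 63.92 h

63.9 h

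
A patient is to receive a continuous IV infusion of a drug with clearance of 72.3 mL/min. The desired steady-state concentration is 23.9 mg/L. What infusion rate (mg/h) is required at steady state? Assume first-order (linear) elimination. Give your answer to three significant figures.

CL = 72.3 mL/min × 60/1000 = 4.338 L/h
At steady state, infusion rate equals elimination rate: rate in = CL × Css.
Infusion rate = CL · Css = 4.338 L/h × 23.9 mg/L = 103.7 mg/h

104 mg/h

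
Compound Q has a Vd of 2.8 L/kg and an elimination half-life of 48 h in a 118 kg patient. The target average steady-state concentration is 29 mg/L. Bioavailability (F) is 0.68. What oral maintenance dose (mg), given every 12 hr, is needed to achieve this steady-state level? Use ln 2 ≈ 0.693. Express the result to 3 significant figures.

Vd(total) = 118 kg × 2.8 L/kg = 330.4 L
k = 0.693/48 = 0.01444 h⁻¹, so CL = k·Vd = 0.01444 × 330.4 = 4.771 L/h
D = CL × Css × τ / F = 4.771 × 29 × 12 / 0.68 = 2442 mg

2440 mg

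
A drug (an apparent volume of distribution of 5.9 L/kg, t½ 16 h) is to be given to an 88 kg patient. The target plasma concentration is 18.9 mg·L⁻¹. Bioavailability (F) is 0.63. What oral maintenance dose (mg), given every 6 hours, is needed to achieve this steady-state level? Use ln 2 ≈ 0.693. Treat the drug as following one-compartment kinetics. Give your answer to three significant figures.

4050 mg

Vd = 5.9 L/kg × 88 kg = 519.2 L
k = 0.693/16 = 0.04331 h⁻¹, so CL = k·Vd = 0.04331 × 519.2 = 22.49 L/h
D = CL × Css × τ / F = 22.49 × 18.9 × 6 / 0.63 = 4048 mg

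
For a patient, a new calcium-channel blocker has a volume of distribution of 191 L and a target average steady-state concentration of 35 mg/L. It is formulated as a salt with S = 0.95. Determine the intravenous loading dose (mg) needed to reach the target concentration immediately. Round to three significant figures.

LD = Vd × C / S = 191.0 × 35.00 / 0.95 = 7037 mg

7040 mg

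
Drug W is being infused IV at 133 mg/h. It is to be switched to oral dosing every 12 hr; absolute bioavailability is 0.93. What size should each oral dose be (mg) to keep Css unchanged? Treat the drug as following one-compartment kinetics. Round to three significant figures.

1720 mg

To maintain the same Css, the systemic dosing rate must be unchanged: F·D/τ = infusion rate.
D = rate × τ / F = 133 × 12 / 0.93 = 1716 mg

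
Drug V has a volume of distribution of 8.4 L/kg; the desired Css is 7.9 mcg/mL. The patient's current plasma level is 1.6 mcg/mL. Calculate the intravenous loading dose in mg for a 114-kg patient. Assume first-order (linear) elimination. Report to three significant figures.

6030 mg

Total Vd = 8.4 × 114 = 957.6 L
Concentration deficit ΔC = 7.9 − 1.6 = 6.300 mg/L
LD = Vd × ΔC = 957.6 × 6.300 = 6033 mg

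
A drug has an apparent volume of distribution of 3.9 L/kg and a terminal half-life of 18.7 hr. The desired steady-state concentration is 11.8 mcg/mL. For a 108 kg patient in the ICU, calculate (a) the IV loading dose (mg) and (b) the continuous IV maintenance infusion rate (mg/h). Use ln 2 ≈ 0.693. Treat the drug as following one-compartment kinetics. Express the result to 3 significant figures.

(a) 4970 mg; (b) 184 mg/h

Total Vd = 3.9 × 108 = 421.2 L
LD = Vd × C = 421.2 × 11.8 = 4970 mg
CL = 0.693 × Vd / t½ = 0.693 × 421.2 / 18.7 = 15.61 L/h
Infusion rate = CL × Css = 15.61 × 11.8 = 184.2 mg/h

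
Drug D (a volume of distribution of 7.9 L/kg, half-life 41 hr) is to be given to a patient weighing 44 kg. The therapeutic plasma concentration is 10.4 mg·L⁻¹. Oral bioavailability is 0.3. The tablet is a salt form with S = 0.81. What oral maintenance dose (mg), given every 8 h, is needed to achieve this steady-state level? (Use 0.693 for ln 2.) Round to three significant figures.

2010 mg

Vd = 7.9 L/kg × 44 kg = 347.6 L
CL = 0.693 × Vd / t½ = 0.693 × 347.6 / 41 = 5.875 L/h
D = CL × Css × τ / F / S = 5.875 × 10.4 × 8 / 0.3 / 0.81 = 2012 mg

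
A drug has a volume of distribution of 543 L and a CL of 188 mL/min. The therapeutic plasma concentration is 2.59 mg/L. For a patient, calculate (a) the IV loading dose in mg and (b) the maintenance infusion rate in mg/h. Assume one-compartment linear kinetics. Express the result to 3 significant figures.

(a) 1410 mg; (b) 29.2 mg/h

Loading: fill Vd to C_target → 543.0 L × 2.59 mg/L = 1406 mg
CL = 188 mL/min × 60/1000 = 11.28 L/h
Infusion rate = 11.28 L/h × 2.59 mg/L = 29.22 mg/h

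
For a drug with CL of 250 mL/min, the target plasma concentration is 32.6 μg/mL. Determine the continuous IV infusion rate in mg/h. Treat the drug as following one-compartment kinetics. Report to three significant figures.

CL = 250 mL/min = 250 × 0.06 = 15.00 L/h
At steady state, infusion rate equals elimination rate: rate in = CL × Css.
R₀ = 15.00 × 32.6 = 489.0 mg/h

489 mg/h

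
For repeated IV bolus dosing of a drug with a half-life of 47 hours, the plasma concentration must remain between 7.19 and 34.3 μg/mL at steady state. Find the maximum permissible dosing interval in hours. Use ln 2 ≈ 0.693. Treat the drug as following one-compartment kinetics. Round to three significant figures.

106 h

k = 0.693 / t½ = 0.693 / 47 = 0.01474 h⁻¹
Between IV bolus doses, concentration decays as C = C₀·e^(−kτ), so C_peak/C_trough = e^(kτ).
τ_max = ln(C_peak/C_trough) / k = ln(34.3/7.19) / 0.01474 = 1.562 / 0.01474 = 106.0 h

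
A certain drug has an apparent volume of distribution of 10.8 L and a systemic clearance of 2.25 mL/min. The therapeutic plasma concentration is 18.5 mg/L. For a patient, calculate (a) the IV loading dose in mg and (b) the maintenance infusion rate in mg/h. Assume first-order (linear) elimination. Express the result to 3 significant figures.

Loading dose = Vd × C = 10.80 × 18.5 = 199.8 mg
CL = 2.25 mL/min = 2.25 × 0.06 = 0.1350 L/h
Maintenance: replace elimination → rate = CL × Css = 0.1350 × 18.5 = 2.498 mg/h

(a) 200 mg; (b) 2.50 mg/h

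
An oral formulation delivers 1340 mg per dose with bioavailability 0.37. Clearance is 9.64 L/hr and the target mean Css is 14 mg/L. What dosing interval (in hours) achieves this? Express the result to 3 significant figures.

3.67 h

F·D/τ = CL·Css → τ = F·D / (CL·Css).
τ = 0.37 × 1340 / (9.64 × 14) = 3.674 h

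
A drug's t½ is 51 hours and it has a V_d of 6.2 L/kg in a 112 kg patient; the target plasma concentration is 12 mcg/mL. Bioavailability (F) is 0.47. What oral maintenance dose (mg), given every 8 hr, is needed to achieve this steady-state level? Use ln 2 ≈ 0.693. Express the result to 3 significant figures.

Vd(total) = 112 kg × 6.2 L/kg = 694.4 L
CL = ln 2 · Vd / t½ = 0.693 × 694.4 / 51 = 9.436 L/h
D = CL × Css × τ / F = 9.436 × 12 × 8 / 0.47 = 1927 mg

1930 mg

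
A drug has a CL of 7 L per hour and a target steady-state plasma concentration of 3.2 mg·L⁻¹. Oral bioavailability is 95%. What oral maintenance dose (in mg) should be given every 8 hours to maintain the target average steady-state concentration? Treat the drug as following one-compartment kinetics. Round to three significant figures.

189 mg

D = CL × Css × τ / F = 7.000 × 3.2 × 8 / 0.95 = 188.6 mg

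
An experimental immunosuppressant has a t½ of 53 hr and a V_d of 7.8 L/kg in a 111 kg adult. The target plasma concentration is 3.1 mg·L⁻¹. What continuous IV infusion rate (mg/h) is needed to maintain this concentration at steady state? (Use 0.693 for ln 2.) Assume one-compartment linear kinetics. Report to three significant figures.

35.1 mg/h

Vd(total) = 111 kg × 7.8 L/kg = 865.8 L
k = 0.693/53 = 0.01308 h⁻¹, so CL = k·Vd = 0.01308 × 865.8 = 11.32 L/h
Infusion rate = CL × Css = 11.32 × 3.1 = 35.09 mg/h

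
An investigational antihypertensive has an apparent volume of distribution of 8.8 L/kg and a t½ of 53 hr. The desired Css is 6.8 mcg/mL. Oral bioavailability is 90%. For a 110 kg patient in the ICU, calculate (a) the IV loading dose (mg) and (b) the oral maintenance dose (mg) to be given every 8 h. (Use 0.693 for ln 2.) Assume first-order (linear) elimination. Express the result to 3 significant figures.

Vd = 8.8 L/kg × 110 kg = 968.0 L
LD = Vd × C = 968.0 × 6.8 = 6582 mg
CL = 0.693 × Vd / t½ = 0.693 × 968.0 / 53 = 12.66 L/h
D = CL × Css × τ / F = 12.66 × 6.8 × 8 / 0.9 = 765.2 mg

(a) 6580 mg; (b) 765 mg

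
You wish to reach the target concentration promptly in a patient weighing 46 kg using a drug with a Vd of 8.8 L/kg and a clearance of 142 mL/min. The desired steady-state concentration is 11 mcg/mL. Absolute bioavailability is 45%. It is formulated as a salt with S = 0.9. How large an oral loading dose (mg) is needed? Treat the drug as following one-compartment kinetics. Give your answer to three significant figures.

Vd(total) = 46 kg × 8.8 L/kg = 404.8 L
The loading dose fills Vd to the target concentration; clearance is irrelevant here.
LD = Vd × C / F / S = 404.8 × 11.00 / 0.45 / 0.9 = 10990 mg

11000 mg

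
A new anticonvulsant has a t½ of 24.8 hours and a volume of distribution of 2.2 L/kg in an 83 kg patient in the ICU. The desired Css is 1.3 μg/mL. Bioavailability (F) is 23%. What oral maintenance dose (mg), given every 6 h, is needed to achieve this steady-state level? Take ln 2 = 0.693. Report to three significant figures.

173 mg

Vd = 2.2 L/kg × 83 kg = 182.6 L
CL = 0.693 × Vd / t½ = 0.693 × 182.6 / 24.8 = 5.102 L/h
D = CL × Css × τ / F = 5.102 × 1.3 × 6 / 0.23 = 173.0 mg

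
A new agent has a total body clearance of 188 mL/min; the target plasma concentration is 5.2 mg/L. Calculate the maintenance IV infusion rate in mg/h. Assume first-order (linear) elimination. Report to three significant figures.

CL = 188 mL/min = 188 × 0.06 = 11.28 L/h
Rate = CL × Css = 11.28 × 5.2 = 58.66 mg/h

58.7 mg/h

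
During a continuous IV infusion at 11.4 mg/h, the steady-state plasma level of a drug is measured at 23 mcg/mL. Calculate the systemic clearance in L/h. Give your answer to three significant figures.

0.496 L/h

At steady state, infusion rate = CL × Css, so CL = rate / Css.
CL = 11.4 / 23 = 0.4957 L/h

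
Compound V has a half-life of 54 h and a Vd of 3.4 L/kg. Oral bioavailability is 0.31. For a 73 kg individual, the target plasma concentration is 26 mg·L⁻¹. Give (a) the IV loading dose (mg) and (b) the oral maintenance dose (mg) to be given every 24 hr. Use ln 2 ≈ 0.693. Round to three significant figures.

(a) 6450 mg; (b) 6410 mg

Vd = 3.4 L/kg × 73 kg = 248.2 L
LD = Vd × C = 248.2 × 26 = 6453 mg
CL = 0.693 × Vd / t½ = 0.693 × 248.2 / 54 = 3.185 L/h
D = CL × Css × τ / F = 3.185 × 26 × 24 / 0.31 = 6411 mg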